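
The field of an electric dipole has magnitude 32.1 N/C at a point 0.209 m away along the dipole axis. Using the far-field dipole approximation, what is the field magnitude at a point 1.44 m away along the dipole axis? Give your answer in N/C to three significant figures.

E ≈ 0.0981 N/C

Dipole fields scale as 1/r³ in the far field; the geometry is the same at both points.
E₂ = E₁ · (r₁/r₂)³ = 32.1 · (0.209/1.44)³.
(r₁/r₂)³ = (0.1451)³ = 0.003057.
E₂ ≈ 0.09814 N/C.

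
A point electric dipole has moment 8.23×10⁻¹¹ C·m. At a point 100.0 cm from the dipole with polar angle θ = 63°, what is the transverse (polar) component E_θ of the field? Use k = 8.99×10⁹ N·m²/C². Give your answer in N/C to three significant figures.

For a dipole, E_θ = (kp sinθ)/r³.
kp/r³ = (8.99×10⁹)(8.23×10⁻¹¹)/(1.00)³ = 0.7399 N/C.
E_θ = 0.7399·sin63° = 0.6592 N/C.

E_θ ≈ 0.659 N/C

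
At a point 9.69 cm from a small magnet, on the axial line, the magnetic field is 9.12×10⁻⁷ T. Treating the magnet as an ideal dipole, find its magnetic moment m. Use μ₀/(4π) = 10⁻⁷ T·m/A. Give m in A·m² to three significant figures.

m ≈ 0.00415 A·m²

On axis B = (μ₀/4π)·2m/r³, so m = Br³·4π/(μ₀·2).
m = (9.12×10⁻⁷)·(0.0969)³ / (2·10⁻⁷) = 0.004149 A·m².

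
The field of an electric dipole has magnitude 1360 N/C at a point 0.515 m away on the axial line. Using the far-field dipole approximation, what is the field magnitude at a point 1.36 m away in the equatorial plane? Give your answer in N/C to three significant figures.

Dipole fields scale as 1/r³ in the far field.
The axial field is twice the equatorial field at the same r, so the geometry factor is 1/2.
E₂ = E₁ · (1/2) · (r₁/r₂)³ = 1360 · 0.5 · (0.515/1.36)³.
(r₁/r₂)³ = (0.3787)³ = 0.0543.
E₂ ≈ 36.92 N/C.

E ≈ 36.9 N/C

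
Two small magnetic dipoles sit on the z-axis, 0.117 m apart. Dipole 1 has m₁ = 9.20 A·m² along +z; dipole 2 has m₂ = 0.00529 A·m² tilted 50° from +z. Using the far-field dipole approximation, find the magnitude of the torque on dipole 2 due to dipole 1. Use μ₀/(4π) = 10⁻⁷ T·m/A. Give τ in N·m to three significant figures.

Dipole B is on the axis of dipole A, so B₁ there is axial: B₁ = (μ₀/4π)·2m₁/r³ along +z.
B₁ = 2(10⁻⁷)(9.20)/(0.117)³ = 0.001149 T.
τ = m₂ B₁ sinθ.
τ = (0.00529)(0.001149)·sin50° = 4.656×10⁻⁶ N·m.

τ ≈ 4.66×10⁻⁶ N·m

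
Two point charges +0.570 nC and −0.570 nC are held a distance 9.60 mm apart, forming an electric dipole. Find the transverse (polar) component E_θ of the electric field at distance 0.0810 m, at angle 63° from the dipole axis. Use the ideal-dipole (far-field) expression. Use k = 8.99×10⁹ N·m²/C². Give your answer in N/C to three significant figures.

E_θ ≈ 82.5 N/C

Dipole moment p = qd = (5.70×10⁻¹⁰ C)(0.00960 m) = 5.472×10⁻¹² C·m.
For a dipole, E_θ = (kp sinθ)/r³.
kp/r³ = (8.99×10⁹)(5.472×10⁻¹²)/(0.0810)³ = 92.57 N/C.
E_θ = 92.57·sin63° = 82.48 N/C.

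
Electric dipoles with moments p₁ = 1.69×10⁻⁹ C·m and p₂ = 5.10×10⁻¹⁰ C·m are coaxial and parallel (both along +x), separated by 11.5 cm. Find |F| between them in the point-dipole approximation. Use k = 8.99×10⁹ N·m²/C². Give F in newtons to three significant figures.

On-axis field of dipole 1 at distance r: E = 2kp₁/r³. Force on dipole 2 is F = p₂·dE/dr (gradient along axis).
dE/dr = −6kp₁/r⁴, so |F| = 6kp₁p₂/r⁴ (attractive for aligned moments).
F = 6(8.99×10⁹)(1.69×10⁻⁹)(5.10×10⁻¹⁰)/(0.115)⁴ = 2.658×10⁻⁴ N.

F ≈ 2.66×10⁻⁴ N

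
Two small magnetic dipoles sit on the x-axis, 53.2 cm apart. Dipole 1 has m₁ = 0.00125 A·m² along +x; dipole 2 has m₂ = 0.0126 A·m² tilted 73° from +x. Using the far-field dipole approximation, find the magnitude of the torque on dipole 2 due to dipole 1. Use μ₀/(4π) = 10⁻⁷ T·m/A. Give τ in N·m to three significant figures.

Dipole B is on the axis of dipole A, so B₁ there is axial: B₁ = (μ₀/4π)·2m₁/r³ along +x.
B₁ = 2(10⁻⁷)(0.00125)/(0.532)³ = 1.660×10⁻⁹ T.
τ = m₂ B₁ sinθ.
τ = (0.0126)(1.660×10⁻⁹)·sin73° = 2.001×10⁻¹¹ N·m.

τ ≈ 2.00×10⁻¹¹ N·m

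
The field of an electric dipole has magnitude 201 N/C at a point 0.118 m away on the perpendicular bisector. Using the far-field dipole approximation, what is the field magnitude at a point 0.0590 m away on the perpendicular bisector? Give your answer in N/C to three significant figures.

Dipole fields scale as 1/r³ in the far field; the geometry is the same at both points.
E₂ = E₁ · (r₁/r₂)³ = 201 · (0.118/0.0590)³.
(r₁/r₂)³ = (2)³ = 8.
E₂ ≈ 1608 N/C.

E ≈ 1610 N/C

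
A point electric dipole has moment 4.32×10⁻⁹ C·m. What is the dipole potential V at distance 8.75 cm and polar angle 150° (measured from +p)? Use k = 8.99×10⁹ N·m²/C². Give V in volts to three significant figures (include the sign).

The dipole potential is V = kp cosθ / r².
V = (8.99×10⁹)(4.32×10⁻⁹)·cos150° / (0.0875)² = -4393 V.

V ≈ -4390 V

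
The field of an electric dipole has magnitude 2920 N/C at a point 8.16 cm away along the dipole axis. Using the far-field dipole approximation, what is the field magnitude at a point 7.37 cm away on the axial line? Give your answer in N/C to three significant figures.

Dipole fields scale as 1/r³ in the far field; the geometry is the same at both points.
E₂ = E₁ · (r₁/r₂)³ = 2920 · (8.16/7.37)³.
(r₁/r₂)³ = (1.107)³ = 1.357.
E₂ ≈ 3963 N/C.

E ≈ 3960 N/C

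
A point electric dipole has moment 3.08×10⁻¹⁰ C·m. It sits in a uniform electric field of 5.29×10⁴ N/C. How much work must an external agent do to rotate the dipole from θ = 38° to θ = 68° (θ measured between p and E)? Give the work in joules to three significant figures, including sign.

W ≈ 6.74×10⁻⁶ J

W_ext = ΔU = U(θ₂) − U(θ₁) = −pE cosθ₂ − (−pE cosθ₁) = pE(cosθ₁ − cosθ₂).
W = (3.08×10⁻¹⁰)(5.29×10⁴)·(cos38° − cos68°) = (1.629×10⁻⁵)·(+0.4134) = 6.736×10⁻⁶ J.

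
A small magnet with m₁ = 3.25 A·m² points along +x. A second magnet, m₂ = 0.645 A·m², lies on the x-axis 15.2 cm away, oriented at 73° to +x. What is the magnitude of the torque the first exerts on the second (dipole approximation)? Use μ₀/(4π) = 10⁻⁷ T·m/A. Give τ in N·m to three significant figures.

τ ≈ 1.14×10⁻⁴ N·m

Dipole B is on the axis of dipole A, so B₁ there is axial: B₁ = (μ₀/4π)·2m₁/r³ along +x.
B₁ = 2(10⁻⁷)(3.25)/(0.152)³ = 1.851×10⁻⁴ T.
τ = m₂ B₁ sinθ.
τ = (0.645)(1.851×10⁻⁴)·sin73° = 1.142×10⁻⁴ N·m.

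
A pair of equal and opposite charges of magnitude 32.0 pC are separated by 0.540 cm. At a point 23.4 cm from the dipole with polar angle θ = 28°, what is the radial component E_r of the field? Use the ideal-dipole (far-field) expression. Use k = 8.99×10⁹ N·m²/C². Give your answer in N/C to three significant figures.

Dipole moment p = qd = (3.20×10⁻¹¹ C)(0.00540 m) = 1.728×10⁻¹³ C·m.
For a dipole, E_r = (2kp cosθ)/r³.
kp/r³ = (8.99×10⁹)(1.728×10⁻¹³)/(0.234)³ = 0.1212 N/C.
E_r = 2·0.1212·cos28° = 0.2141 N/C.

E_r ≈ 0.214 N/C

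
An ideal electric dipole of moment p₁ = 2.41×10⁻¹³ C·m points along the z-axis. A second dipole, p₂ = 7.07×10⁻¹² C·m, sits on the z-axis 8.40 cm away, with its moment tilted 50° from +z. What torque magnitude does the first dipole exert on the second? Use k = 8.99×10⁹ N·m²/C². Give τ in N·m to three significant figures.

τ ≈ 3.96×10⁻¹¹ N·m

The second dipole sits on the axis of the first, so the field there is axial: E₁ = 2kp₁/r³ along +z.
E₁ = 2(8.99×10⁹)(2.41×10⁻¹³)/(0.0840)³ = 7.311 N/C.
Torque on the second dipole: τ = p₂ E₁ sinθ.
τ = (7.07×10⁻¹²)(7.311)·sin50° = 3.960×10⁻¹¹ N·m.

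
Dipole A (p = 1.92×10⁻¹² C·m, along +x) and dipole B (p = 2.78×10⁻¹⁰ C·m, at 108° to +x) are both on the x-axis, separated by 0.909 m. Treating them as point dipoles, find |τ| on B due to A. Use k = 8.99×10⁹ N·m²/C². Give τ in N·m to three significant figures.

The second dipole sits on the axis of the first, so the field there is axial: E₁ = 2kp₁/r³ along +x.
E₁ = 2(8.99×10⁹)(1.92×10⁻¹²)/(0.909)³ = 0.04596 N/C.
Torque on the second dipole: τ = p₂ E₁ sinθ.
τ = (2.78×10⁻¹⁰)(0.04596)·sin108° = 1.215×10⁻¹¹ N·m.

τ ≈ 1.22×10⁻¹¹ N·m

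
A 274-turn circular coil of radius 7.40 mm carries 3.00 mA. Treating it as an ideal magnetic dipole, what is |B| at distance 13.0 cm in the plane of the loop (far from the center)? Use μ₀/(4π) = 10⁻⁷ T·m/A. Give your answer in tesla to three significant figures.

m = NIA = NIπa² = 274·(0.00300)·π·(0.00740)² = 1.414×10⁻⁴ A·m².
In the equatorial plane B = (μ₀/4π)·m/r³ (half the axial value).
B = (10⁻⁷)·(1.414×10⁻⁴) / (0.130)³ = 6.436×10⁻⁹ T.

B ≈ 6.44×10⁻⁹ T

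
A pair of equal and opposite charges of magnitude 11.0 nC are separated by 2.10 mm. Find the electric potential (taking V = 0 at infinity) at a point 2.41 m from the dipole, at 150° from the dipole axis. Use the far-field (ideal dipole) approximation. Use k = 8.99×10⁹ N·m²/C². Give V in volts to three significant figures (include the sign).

Dipole moment p = qd = (1.10×10⁻⁸ C)(0.00210 m) = 2.31×10⁻¹¹ C·m.
The dipole potential is V = kp cosθ / r².
V = (8.99×10⁹)(2.31×10⁻¹¹)·cos150° / (2.41)² = -0.03096 V.

V ≈ -0.0310 V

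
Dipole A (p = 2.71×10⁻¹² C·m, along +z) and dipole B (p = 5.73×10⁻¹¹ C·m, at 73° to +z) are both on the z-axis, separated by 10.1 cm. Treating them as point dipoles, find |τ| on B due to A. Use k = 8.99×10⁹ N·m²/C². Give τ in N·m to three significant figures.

τ ≈ 2.59×10⁻⁹ N·m

The second dipole sits on the axis of the first, so the field there is axial: E₁ = 2kp₁/r³ along +z.
E₁ = 2(8.99×10⁹)(2.71×10⁻¹²)/(0.101)³ = 47.29 N/C.
Torque on the second dipole: τ = p₂ E₁ sinθ.
τ = (5.73×10⁻¹¹)(47.29)·sin73° = 2.591×10⁻⁹ N·m.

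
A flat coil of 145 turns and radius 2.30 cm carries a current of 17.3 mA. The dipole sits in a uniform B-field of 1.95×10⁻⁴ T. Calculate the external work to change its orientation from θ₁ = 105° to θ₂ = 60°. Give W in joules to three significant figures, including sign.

m = NIA = NIπa² = 145·(0.0173)·π·(0.0230)² = 0.004169 A·m².
W_ext = ΔU = −mB cosθ₂ + mB cosθ₁ = mB(cosθ₁ − cosθ₂).
W = (0.004169)(1.95×10⁻⁴)·(cos105° − cos60°) = (8.130×10⁻⁷)·(-0.7588) = -6.169×10⁻⁷ J.

W ≈ -6.17×10⁻⁷ J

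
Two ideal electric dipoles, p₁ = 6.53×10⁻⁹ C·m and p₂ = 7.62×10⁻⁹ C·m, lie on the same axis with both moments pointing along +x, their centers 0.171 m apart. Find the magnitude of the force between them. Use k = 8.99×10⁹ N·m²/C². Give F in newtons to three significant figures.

F ≈ 0.00314 N

On-axis field of dipole 1 at distance r: E = 2kp₁/r³. Force on dipole 2 is F = p₂·dE/dr (gradient along axis).
dE/dr = −6kp₁/r⁴, so |F| = 6kp₁p₂/r⁴ (attractive for aligned moments).
F = 6(8.99×10⁹)(6.53×10⁻⁹)(7.62×10⁻⁹)/(0.171)⁴ = 0.003139 N.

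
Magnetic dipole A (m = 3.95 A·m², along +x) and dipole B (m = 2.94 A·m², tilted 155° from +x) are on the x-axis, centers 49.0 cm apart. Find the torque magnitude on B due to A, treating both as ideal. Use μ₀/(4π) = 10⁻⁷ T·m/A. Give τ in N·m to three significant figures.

τ ≈ 8.34×10⁻⁶ N·m

Dipole B is on the axis of dipole A, so B₁ there is axial: B₁ = (μ₀/4π)·2m₁/r³ along +x.
B₁ = 2(10⁻⁷)(3.95)/(0.490)³ = 6.715×10⁻⁶ T.
τ = m₂ B₁ sinθ.
τ = (2.94)(6.715×10⁻⁶)·sin155° = 8.343×10⁻⁶ N·m.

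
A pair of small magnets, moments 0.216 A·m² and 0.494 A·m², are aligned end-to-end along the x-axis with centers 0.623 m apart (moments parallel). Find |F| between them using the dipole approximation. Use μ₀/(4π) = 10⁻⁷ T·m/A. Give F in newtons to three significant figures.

F ≈ 4.25×10⁻⁷ N

On-axis B of dipole 1: B = (μ₀/4π)·2m₁/r³. Force on dipole 2: F = m₂·dB/dr.
dB/dr = −(μ₀/4π)·6m₁/r⁴, so |F| = (μ₀/4π)·6m₁m₂/r⁴.
F = 6(10⁻⁷)(0.216)(0.494)/(0.623)⁴ = 4.250×10⁻⁷ N.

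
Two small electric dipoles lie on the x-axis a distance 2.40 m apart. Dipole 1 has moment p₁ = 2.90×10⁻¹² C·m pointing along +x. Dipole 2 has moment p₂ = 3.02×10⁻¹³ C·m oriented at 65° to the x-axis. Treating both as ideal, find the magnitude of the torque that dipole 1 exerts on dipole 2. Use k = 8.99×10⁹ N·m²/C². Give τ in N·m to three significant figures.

τ ≈ 1.03×10⁻¹⁵ N·m

The second dipole sits on the axis of the first, so the field there is axial: E₁ = 2kp₁/r³ along +x.
E₁ = 2(8.99×10⁹)(2.90×10⁻¹²)/(2.40)³ = 0.003772 N/C.
Torque on the second dipole: τ = p₂ E₁ sinθ.
τ = (3.02×10⁻¹³)(0.003772)·sin65° = 1.032×10⁻¹⁵ N·m.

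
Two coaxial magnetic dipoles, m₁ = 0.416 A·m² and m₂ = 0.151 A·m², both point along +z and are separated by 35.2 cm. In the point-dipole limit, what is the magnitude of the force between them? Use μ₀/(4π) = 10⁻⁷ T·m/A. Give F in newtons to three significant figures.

F ≈ 2.45×10⁻⁶ N

On-axis B of dipole 1: B = (μ₀/4π)·2m₁/r³. Force on dipole 2: F = m₂·dB/dr.
dB/dr = −(μ₀/4π)·6m₁/r⁴, so |F| = (μ₀/4π)·6m₁m₂/r⁴.
F = 6(10⁻⁷)(0.416)(0.151)/(0.352)⁴ = 2.455×10⁻⁶ N.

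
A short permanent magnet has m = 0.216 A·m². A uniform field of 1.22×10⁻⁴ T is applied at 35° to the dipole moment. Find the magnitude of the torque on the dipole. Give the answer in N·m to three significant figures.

Torque on a magnetic dipole: τ = mB sinθ.
τ = (0.216)(1.22×10⁻⁴)·sin35° = 1.511×10⁻⁵ N·m.

τ ≈ 1.51×10⁻⁵ N·m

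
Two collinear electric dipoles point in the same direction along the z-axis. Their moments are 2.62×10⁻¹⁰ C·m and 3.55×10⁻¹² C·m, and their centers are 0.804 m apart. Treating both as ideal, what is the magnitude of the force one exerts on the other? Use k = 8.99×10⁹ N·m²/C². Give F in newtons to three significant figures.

F ≈ 1.20×10⁻¹⁰ N

On-axis field of dipole 1 at distance r: E = 2kp₁/r³. Force on dipole 2 is F = p₂·dE/dr (gradient along axis).
dE/dr = −6kp₁/r⁴, so |F| = 6kp₁p₂/r⁴ (attractive for aligned moments).
F = 6(8.99×10⁹)(2.62×10⁻¹⁰)(3.55×10⁻¹²)/(0.804)⁴ = 1.201×10⁻¹⁰ N.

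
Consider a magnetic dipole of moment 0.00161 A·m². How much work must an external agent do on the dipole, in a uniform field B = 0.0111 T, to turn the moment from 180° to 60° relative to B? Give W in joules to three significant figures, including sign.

W ≈ -2.68×10⁻⁵ J

W_ext = ΔU = −mB cosθ₂ + mB cosθ₁ = mB(cosθ₁ − cosθ₂).
W = (0.00161)(0.0111)·(cos180° − cos60°) = (1.787×10⁻⁵)·(-1.5000) = -2.681×10⁻⁵ J.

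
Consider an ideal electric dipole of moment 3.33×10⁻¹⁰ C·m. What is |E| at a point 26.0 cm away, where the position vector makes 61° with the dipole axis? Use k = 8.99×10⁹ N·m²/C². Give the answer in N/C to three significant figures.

At angle θ the dipole field magnitude is E = (kp/r³)·√(1 + 3cos²θ).
kp/r³ = (8.99×10⁹)(3.33×10⁻¹⁰) / (0.260)³ = 170.3 N/C.
√(1 + 3cos²61°) = √(1 + 3·0.2350) = √1.7051 ≈ 1.3058.
E ≈ 170.3 × 1.306 = 222.4 N/C.

E ≈ 222 N/C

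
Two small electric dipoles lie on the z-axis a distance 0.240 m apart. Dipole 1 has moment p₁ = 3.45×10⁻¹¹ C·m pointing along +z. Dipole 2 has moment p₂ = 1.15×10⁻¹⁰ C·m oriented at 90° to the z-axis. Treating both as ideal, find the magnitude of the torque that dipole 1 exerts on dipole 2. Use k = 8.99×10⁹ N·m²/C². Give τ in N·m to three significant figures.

τ ≈ 5.16×10⁻⁹ N·m

The second dipole sits on the axis of the first, so the field there is axial: E₁ = 2kp₁/r³ along +z.
E₁ = 2(8.99×10⁹)(3.45×10⁻¹¹)/(0.240)³ = 44.87 N/C.
Torque on the second dipole: τ = p₂ E₁ sinθ.
τ = (1.15×10⁻¹⁰)(44.87)·sin90° = 5.160×10⁻⁹ N·m.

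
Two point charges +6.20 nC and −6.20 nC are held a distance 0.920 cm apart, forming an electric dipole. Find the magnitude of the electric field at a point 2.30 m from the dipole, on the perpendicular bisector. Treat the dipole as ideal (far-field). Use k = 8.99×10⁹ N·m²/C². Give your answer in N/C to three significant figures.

E ≈ 0.0421 N/C

Dipole moment p = qd = (6.20×10⁻⁹ C)(0.00920 m) = 5.704×10⁻¹¹ C·m.
On the perpendicular bisector E = kp/r³ (half the axial value at the same distance).
E = (8.99×10⁹)(5.704×10⁻¹¹) / (2.30)³ = 0.04215 N/C.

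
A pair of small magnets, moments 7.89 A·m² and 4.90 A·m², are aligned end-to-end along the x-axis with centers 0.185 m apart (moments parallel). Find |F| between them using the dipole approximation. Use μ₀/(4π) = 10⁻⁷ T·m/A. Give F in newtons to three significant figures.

F ≈ 0.0198 N

On-axis B of dipole 1: B = (μ₀/4π)·2m₁/r³. Force on dipole 2: F = m₂·dB/dr.
dB/dr = −(μ₀/4π)·6m₁/r⁴, so |F| = (μ₀/4π)·6m₁m₂/r⁴.
F = 6(10⁻⁷)(7.89)(4.90)/(0.185)⁴ = 0.01980 N.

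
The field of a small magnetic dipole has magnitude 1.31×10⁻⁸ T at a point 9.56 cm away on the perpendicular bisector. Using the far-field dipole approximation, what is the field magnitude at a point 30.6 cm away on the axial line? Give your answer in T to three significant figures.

B ≈ 7.99×10⁻¹⁰ T

Dipole fields scale as 1/r³ in the far field.
The axial field is twice the equatorial field at the same r, so the geometry factor is 2/1.
B₂ = B₁ · (2/1) · (r₁/r₂)³ = 1.31×10⁻⁸ · 2 · (9.56/30.6)³.
(r₁/r₂)³ = (0.3124)³ = 0.03049.
B₂ ≈ 7.989×10⁻¹⁰ T.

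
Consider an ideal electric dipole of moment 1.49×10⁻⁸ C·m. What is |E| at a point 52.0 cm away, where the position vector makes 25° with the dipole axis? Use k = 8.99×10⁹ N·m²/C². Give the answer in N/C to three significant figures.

E ≈ 1770 N/C

At angle θ the dipole field magnitude is E = (kp/r³)·√(1 + 3cos²θ).
kp/r³ = (8.99×10⁹)(1.49×10⁻⁸) / (0.520)³ = 952.7 N/C.
√(1 + 3cos²25°) = √(1 + 3·0.8214) = √3.4642 ≈ 1.8612.
E ≈ 952.7 × 1.861 = 1773 N/C.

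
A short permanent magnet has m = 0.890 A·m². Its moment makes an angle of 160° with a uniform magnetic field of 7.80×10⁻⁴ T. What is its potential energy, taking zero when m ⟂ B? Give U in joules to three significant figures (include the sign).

U = −m·B = −mB cosθ.
U = −(0.890)(7.80×10⁻⁴)·cos160° = 6.523×10⁻⁴ J.

U ≈ 6.52×10⁻⁴ J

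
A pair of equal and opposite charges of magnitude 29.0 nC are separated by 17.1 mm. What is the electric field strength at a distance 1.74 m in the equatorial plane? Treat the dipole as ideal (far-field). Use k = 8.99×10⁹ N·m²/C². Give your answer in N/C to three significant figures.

E ≈ 0.846 N/C

Dipole moment p = qd = (2.90×10⁻⁸ C)(0.0171 m) = 4.959×10⁻¹⁰ C·m.
On the perpendicular bisector E = kp/r³ (half the axial value at the same distance).
E = (8.99×10⁹)(4.959×10⁻¹⁰) / (1.74)³ = 0.8463 N/C.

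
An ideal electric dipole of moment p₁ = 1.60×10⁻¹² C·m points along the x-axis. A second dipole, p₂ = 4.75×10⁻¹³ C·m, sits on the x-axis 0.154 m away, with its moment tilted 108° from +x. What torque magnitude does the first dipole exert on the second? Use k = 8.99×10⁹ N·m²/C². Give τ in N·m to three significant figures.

The second dipole sits on the axis of the first, so the field there is axial: E₁ = 2kp₁/r³ along +x.
E₁ = 2(8.99×10⁹)(1.60×10⁻¹²)/(0.154)³ = 7.877 N/C.
Torque on the second dipole: τ = p₂ E₁ sinθ.
τ = (4.75×10⁻¹³)(7.877)·sin108° = 3.558×10⁻¹² N·m.

τ ≈ 3.56×10⁻¹² N·m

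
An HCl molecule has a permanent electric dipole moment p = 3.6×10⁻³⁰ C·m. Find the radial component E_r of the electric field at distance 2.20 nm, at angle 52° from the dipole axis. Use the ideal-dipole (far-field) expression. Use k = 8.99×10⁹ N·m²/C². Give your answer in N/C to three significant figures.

For a dipole, E_r = (2kp cosθ)/r³.
kp/r³ = (8.99×10⁹)(3.60×10⁻³⁰)/(2.20×10⁻⁹)³ = 3.039×10⁶ N/C.
E_r = 2·3.039×10⁶·cos52° = 3.743×10⁶ N/C.

E_r ≈ 3.74×10⁶ N/C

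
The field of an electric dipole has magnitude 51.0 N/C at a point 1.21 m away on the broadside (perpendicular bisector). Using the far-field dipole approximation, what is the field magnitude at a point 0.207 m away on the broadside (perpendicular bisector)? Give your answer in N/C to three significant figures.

Dipole fields scale as 1/r³ in the far field; the geometry is the same at both points.
E₂ = E₁ · (r₁/r₂)³ = 51.0 · (1.21/0.207)³.
(r₁/r₂)³ = (5.845)³ = 199.7.
E₂ ≈ 1.019×10⁴ N/C.

E ≈ 1.02×10⁴ N/C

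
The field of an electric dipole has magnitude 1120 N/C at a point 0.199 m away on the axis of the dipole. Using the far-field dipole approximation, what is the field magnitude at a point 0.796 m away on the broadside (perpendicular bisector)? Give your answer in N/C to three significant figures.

Dipole fields scale as 1/r³ in the far field.
The axial field is twice the equatorial field at the same r, so the geometry factor is 1/2.
E₂ = E₁ · (1/2) · (r₁/r₂)³ = 1120 · 0.5 · (0.199/0.796)³.
(r₁/r₂)³ = (0.25)³ = 0.01562.
E₂ ≈ 8.750 N/C.

E ≈ 8.75 N/C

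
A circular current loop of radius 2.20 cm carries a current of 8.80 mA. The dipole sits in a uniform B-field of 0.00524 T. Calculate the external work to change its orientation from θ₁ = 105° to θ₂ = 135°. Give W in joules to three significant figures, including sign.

Magnetic moment m = IA = Iπa² = (0.00880)·π·(0.0220)² = 1.338×10⁻⁵ A·m².
W_ext = ΔU = −mB cosθ₂ + mB cosθ₁ = mB(cosθ₁ − cosθ₂).
W = (1.338×10⁻⁵)(0.00524)·(cos105° − cos135°) = (7.011×10⁻⁸)·(+0.4483) = 3.143×10⁻⁸ J.

W ≈ 3.14×10⁻⁸ J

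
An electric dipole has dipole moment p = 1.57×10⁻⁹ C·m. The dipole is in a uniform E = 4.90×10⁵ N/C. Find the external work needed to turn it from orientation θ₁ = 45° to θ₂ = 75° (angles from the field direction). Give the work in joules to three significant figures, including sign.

W_ext = ΔU = U(θ₂) − U(θ₁) = −pE cosθ₂ − (−pE cosθ₁) = pE(cosθ₁ − cosθ₂).
W = (1.57×10⁻⁹)(4.90×10⁵)·(cos45° − cos75°) = (7.693×10⁻⁴)·(+0.4483) = 3.449×10⁻⁴ J.

W ≈ 3.45×10⁻⁴ J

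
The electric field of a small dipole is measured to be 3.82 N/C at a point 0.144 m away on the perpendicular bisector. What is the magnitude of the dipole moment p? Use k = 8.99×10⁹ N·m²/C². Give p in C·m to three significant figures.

In the equatorial plane E = kp/r³, so p = Er³/(k).
p = (3.82)·(0.144)³ / (8.99×10⁹) = 1.269×10⁻¹² C·m.

p ≈ 1.27×10⁻¹² C·m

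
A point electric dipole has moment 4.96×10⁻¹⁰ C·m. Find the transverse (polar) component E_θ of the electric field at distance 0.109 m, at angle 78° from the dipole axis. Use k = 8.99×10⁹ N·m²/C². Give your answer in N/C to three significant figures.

E_θ ≈ 3370 N/C

For a dipole, E_θ = (kp sinθ)/r³.
kp/r³ = (8.99×10⁹)(4.96×10⁻¹⁰)/(0.109)³ = 3443 N/C.
E_θ = 3443·sin78° = 3368 N/C.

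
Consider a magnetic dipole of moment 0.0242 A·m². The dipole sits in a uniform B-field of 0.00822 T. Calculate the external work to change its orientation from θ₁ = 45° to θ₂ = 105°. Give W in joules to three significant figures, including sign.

W ≈ 1.92×10⁻⁴ J

W_ext = ΔU = −mB cosθ₂ + mB cosθ₁ = mB(cosθ₁ − cosθ₂).
W = (0.0242)(0.00822)·(cos45° − cos105°) = (1.989×10⁻⁴)·(+0.9659) = 1.921×10⁻⁴ J.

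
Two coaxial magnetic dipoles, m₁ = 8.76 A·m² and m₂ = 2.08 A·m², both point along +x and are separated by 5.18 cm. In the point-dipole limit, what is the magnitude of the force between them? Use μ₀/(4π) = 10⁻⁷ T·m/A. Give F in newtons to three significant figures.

F ≈ 1.52 N

On-axis B of dipole 1: B = (μ₀/4π)·2m₁/r³. Force on dipole 2: F = m₂·dB/dr.
dB/dr = −(μ₀/4π)·6m₁/r⁴, so |F| = (μ₀/4π)·6m₁m₂/r⁴.
F = 6(10⁻⁷)(8.76)(2.08)/(0.0518)⁴ = 1.518 N.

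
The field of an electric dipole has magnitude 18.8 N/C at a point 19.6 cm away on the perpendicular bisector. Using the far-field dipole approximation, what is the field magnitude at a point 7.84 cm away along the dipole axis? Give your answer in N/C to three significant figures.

Dipole fields scale as 1/r³ in the far field.
The axial field is twice the equatorial field at the same r, so the geometry factor is 2/1.
E₂ = E₁ · (2/1) · (r₁/r₂)³ = 18.8 · 2 · (19.6/7.84)³.
(r₁/r₂)³ = (2.5)³ = 15.62.
E₂ ≈ 587.5 N/C.

E ≈ 588 N/C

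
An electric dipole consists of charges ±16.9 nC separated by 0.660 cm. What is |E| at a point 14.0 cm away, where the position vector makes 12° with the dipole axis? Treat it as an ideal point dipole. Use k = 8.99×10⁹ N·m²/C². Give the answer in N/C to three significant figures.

E ≈ 719 N/C

Dipole moment p = qd = (1.69×10⁻⁸ C)(0.00660 m) = 1.115×10⁻¹⁰ C·m.
At angle θ the dipole field magnitude is E = (kp/r³)·√(1 + 3cos²θ).
kp/r³ = (8.99×10⁹)(1.115×10⁻¹⁰) / (0.140)³ = 365.3 N/C.
√(1 + 3cos²12°) = √(1 + 3·0.9568) = √3.8703 ≈ 1.9673.
E ≈ 365.3 × 1.967 = 718.7 N/C.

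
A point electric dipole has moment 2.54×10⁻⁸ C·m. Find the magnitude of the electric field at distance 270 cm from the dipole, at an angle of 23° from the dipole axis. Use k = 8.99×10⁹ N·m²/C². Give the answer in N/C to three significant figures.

At angle θ the dipole field magnitude is E = (kp/r³)·√(1 + 3cos²θ).
kp/r³ = (8.99×10⁹)(2.54×10⁻⁸) / (2.70)³ = 11.60 N/C.
√(1 + 3cos²23°) = √(1 + 3·0.8473) = √3.5420 ≈ 1.8820.
E ≈ 11.60 × 1.882 = 21.83 N/C.

E ≈ 21.8 N/C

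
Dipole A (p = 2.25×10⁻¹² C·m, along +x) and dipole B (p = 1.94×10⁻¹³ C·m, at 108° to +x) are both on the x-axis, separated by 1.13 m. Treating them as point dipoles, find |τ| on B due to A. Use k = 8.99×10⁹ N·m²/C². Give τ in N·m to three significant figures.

The second dipole sits on the axis of the first, so the field there is axial: E₁ = 2kp₁/r³ along +x.
E₁ = 2(8.99×10⁹)(2.25×10⁻¹²)/(1.13)³ = 0.02804 N/C.
Torque on the second dipole: τ = p₂ E₁ sinθ.
τ = (1.94×10⁻¹³)(0.02804)·sin108° = 5.173×10⁻¹⁵ N·m.

τ ≈ 5.17×10⁻¹⁵ N·m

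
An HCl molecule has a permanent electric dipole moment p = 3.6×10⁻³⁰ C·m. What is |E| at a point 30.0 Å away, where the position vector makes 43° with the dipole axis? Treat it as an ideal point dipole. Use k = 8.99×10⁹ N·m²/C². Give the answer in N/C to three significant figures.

At angle θ the dipole field magnitude is E = (kp/r³)·√(1 + 3cos²θ).
kp/r³ = (8.99×10⁹)(3.60×10⁻³⁰) / (3.00×10⁻⁹)³ = 1.199×10⁶ N/C.
√(1 + 3cos²43°) = √(1 + 3·0.5349) = √2.6046 ≈ 1.6139.
E ≈ 1.199×10⁶ × 1.614 = 1.935×10⁶ N/C.

E ≈ 1.93×10⁶ N/C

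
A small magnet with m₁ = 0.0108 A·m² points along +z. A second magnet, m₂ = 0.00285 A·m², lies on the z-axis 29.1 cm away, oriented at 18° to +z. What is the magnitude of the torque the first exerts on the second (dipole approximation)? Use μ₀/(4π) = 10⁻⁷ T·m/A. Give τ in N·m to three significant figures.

Dipole B is on the axis of dipole A, so B₁ there is axial: B₁ = (μ₀/4π)·2m₁/r³ along +z.
B₁ = 2(10⁻⁷)(0.0108)/(0.291)³ = 8.765×10⁻⁸ T.
τ = m₂ B₁ sinθ.
τ = (0.00285)(8.765×10⁻⁸)·sin18° = 7.720×10⁻¹¹ N·m.

τ ≈ 7.72×10⁻¹¹ N·m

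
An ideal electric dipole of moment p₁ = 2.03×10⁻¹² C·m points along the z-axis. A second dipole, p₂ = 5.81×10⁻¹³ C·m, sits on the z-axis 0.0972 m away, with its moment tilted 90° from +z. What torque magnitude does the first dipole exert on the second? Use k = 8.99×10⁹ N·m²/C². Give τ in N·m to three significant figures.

The second dipole sits on the axis of the first, so the field there is axial: E₁ = 2kp₁/r³ along +z.
E₁ = 2(8.99×10⁹)(2.03×10⁻¹²)/(0.0972)³ = 39.75 N/C.
Torque on the second dipole: τ = p₂ E₁ sinθ.
τ = (5.81×10⁻¹³)(39.75)·sin90° = 2.309×10⁻¹¹ N·m.

τ ≈ 2.31×10⁻¹¹ N·m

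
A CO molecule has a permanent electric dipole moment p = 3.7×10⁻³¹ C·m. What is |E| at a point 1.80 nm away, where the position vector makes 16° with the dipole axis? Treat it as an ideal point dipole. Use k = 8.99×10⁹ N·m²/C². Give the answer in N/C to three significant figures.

E ≈ 1.11×10⁶ N/C

At angle θ the dipole field magnitude is E = (kp/r³)·√(1 + 3cos²θ).
kp/r³ = (8.99×10⁹)(3.70×10⁻³¹) / (1.80×10⁻⁹)³ = 5.704×10⁵ N/C.
√(1 + 3cos²16°) = √(1 + 3·0.9240) = √3.7721 ≈ 1.9422.
E ≈ 5.704×10⁵ × 1.942 = 1.108×10⁶ N/C.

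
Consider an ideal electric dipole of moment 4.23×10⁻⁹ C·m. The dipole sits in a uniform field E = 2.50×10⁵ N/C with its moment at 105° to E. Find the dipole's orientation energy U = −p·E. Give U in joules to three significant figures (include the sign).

U ≈ 2.74×10⁻⁴ J

U = −p·E = −pE cosθ.
U = −(4.23×10⁻⁹)(2.50×10⁵)·cos105° = 2.737×10⁻⁴ J.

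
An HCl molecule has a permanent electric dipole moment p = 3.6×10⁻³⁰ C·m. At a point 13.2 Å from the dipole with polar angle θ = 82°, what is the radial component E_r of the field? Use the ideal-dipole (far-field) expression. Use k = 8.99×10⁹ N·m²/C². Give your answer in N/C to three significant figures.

E_r ≈ 3.92×10⁶ N/C

For a dipole, E_r = (2kp cosθ)/r³.
kp/r³ = (8.99×10⁹)(3.60×10⁻³⁰)/(1.32×10⁻⁹)³ = 1.407×10⁷ N/C.
E_r = 2·1.407×10⁷·cos82° = 3.917×10⁶ N/C.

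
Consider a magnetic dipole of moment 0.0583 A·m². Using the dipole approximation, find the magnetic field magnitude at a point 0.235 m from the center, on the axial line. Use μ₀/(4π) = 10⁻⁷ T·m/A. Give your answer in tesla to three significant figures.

B ≈ 8.98×10⁻⁷ T

On axis B = (μ₀/4π)·2m/r³.
B = 2·(10⁻⁷)·(0.0583) / (0.235)³ = 8.985×10⁻⁷ T.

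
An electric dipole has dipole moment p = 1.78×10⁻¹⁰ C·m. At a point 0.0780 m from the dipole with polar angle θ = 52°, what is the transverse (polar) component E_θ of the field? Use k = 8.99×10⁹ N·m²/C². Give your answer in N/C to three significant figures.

For a dipole, E_θ = (kp sinθ)/r³.
kp/r³ = (8.99×10⁹)(1.78×10⁻¹⁰)/(0.0780)³ = 3372 N/C.
E_θ = 3372·sin52° = 2657 N/C.

E_θ ≈ 2660 N/C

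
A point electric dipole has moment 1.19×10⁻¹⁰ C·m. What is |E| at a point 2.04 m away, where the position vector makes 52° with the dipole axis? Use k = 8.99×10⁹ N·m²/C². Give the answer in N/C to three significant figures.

E ≈ 0.184 N/C

At angle θ the dipole field magnitude is E = (kp/r³)·√(1 + 3cos²θ).
kp/r³ = (8.99×10⁹)(1.19×10⁻¹⁰) / (2.04)³ = 0.1260 N/C.
√(1 + 3cos²52°) = √(1 + 3·0.3790) = √2.1371 ≈ 1.4619.
E ≈ 0.1260 × 1.462 = 0.1842 N/C.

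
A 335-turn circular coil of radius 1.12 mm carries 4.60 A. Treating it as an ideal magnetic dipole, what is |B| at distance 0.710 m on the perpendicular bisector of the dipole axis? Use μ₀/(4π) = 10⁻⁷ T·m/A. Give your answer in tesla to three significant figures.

m = NIA = NIπa² = 335·(4.60)·π·(0.00112)² = 0.006073 A·m².
In the equatorial plane B = (μ₀/4π)·m/r³ (half the axial value).
B = (10⁻⁷)·(0.006073) / (0.710)³ = 1.697×10⁻⁹ T.

B ≈ 1.70×10⁻⁹ T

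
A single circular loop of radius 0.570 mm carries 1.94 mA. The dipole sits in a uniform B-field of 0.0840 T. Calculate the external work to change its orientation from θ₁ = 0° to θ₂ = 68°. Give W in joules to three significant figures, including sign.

Magnetic moment m = IA = Iπa² = (0.00194)·π·(5.70×10⁻⁴)² = 1.98×10⁻⁹ A·m².
W_ext = ΔU = −mB cosθ₂ + mB cosθ₁ = mB(cosθ₁ − cosθ₂).
W = (1.98×10⁻⁹)(0.0840)·(cos0° − cos68°) = (1.663×10⁻¹⁰)·(+0.6254) = 1.040×10⁻¹⁰ J.

W ≈ 1.04×10⁻¹⁰ J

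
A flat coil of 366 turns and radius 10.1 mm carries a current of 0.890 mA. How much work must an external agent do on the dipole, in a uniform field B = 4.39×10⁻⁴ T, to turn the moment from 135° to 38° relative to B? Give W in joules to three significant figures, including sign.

W ≈ -6.85×10⁻⁸ J

m = NIA = NIπa² = 366·(8.90×10⁻⁴)·π·(0.0101)² = 1.044×10⁻⁴ A·m².
W_ext = ΔU = −mB cosθ₂ + mB cosθ₁ = mB(cosθ₁ − cosθ₂).
W = (1.044×10⁻⁴)(4.39×10⁻⁴)·(cos135° − cos38°) = (4.583×10⁻⁸)·(-1.4951) = -6.852×10⁻⁸ J.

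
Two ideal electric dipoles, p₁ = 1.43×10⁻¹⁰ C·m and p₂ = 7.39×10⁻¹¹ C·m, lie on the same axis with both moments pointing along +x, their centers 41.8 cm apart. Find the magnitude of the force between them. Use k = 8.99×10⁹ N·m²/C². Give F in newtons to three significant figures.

On-axis field of dipole 1 at distance r: E = 2kp₁/r³. Force on dipole 2 is F = p₂·dE/dr (gradient along axis).
dE/dr = −6kp₁/r⁴, so |F| = 6kp₁p₂/r⁴ (attractive for aligned moments).
F = 6(8.99×10⁹)(1.43×10⁻¹⁰)(7.39×10⁻¹¹)/(0.418)⁴ = 1.867×10⁻⁸ N.

F ≈ 1.87×10⁻⁸ N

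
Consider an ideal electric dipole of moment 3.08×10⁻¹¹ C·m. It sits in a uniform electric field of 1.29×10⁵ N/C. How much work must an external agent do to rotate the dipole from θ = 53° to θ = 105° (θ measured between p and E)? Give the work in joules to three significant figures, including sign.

W_ext = ΔU = U(θ₂) − U(θ₁) = −pE cosθ₂ − (−pE cosθ₁) = pE(cosθ₁ − cosθ₂).
W = (3.08×10⁻¹¹)(1.29×10⁵)·(cos53° − cos105°) = (3.973×10⁻⁶)·(+0.8606) = 3.419×10⁻⁶ J.

W ≈ 3.42×10⁻⁶ J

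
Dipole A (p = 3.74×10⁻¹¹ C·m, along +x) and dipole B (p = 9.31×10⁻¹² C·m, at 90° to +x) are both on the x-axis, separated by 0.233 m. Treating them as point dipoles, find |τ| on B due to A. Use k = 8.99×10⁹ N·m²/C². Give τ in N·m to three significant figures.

The second dipole sits on the axis of the first, so the field there is axial: E₁ = 2kp₁/r³ along +x.
E₁ = 2(8.99×10⁹)(3.74×10⁻¹¹)/(0.233)³ = 53.16 N/C.
Torque on the second dipole: τ = p₂ E₁ sinθ.
τ = (9.31×10⁻¹²)(53.16)·sin90° = 4.949×10⁻¹⁰ N·m.

τ ≈ 4.95×10⁻¹⁰ N·m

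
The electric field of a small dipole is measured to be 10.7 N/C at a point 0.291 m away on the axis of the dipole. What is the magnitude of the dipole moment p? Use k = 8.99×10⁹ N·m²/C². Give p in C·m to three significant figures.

On axis E = 2kp/r³, so p = Er³/(2k).
p = (10.7)·(0.291)³ / (2·8.99×10⁹) = 1.466×10⁻¹¹ C·m.

p ≈ 1.47×10⁻¹¹ C·m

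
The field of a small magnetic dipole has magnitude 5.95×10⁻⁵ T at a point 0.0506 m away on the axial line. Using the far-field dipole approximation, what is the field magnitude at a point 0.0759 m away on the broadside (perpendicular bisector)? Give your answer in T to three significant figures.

Dipole fields scale as 1/r³ in the far field.
The axial field is twice the equatorial field at the same r, so the geometry factor is 1/2.
B₂ = B₁ · (1/2) · (r₁/r₂)³ = 5.95×10⁻⁵ · 0.5 · (0.0506/0.0759)³.
(r₁/r₂)³ = (0.6667)³ = 0.2963.
B₂ ≈ 8.815×10⁻⁶ T.

B ≈ 8.81×10⁻⁶ T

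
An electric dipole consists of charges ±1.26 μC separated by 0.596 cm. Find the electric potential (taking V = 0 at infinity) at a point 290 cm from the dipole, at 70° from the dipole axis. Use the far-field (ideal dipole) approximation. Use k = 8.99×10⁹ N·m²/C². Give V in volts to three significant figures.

Dipole moment p = qd = (1.26×10⁻⁶ C)(0.00596 m) = 7.51×10⁻⁹ C·m.
The dipole potential is V = kp cosθ / r².
V = (8.99×10⁹)(7.51×10⁻⁹)·cos70° / (2.90)² = 2.746 V.

V ≈ 2.75 V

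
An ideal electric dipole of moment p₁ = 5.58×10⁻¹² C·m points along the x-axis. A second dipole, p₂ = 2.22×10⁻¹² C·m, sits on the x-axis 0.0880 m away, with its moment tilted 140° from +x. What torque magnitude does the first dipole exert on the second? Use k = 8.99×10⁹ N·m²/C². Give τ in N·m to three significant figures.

τ ≈ 2.10×10⁻¹⁰ N·m

The second dipole sits on the axis of the first, so the field there is axial: E₁ = 2kp₁/r³ along +x.
E₁ = 2(8.99×10⁹)(5.58×10⁻¹²)/(0.0880)³ = 147.2 N/C.
Torque on the second dipole: τ = p₂ E₁ sinθ.
τ = (2.22×10⁻¹²)(147.2)·sin140° = 2.101×10⁻¹⁰ N·m.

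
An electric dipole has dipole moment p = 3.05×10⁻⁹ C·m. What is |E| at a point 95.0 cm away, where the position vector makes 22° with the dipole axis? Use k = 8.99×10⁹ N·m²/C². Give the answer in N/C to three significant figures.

E ≈ 60.5 N/C

At angle θ the dipole field magnitude is E = (kp/r³)·√(1 + 3cos²θ).
kp/r³ = (8.99×10⁹)(3.05×10⁻⁹) / (0.950)³ = 31.98 N/C.
√(1 + 3cos²22°) = √(1 + 3·0.8597) = √3.5790 ≈ 1.8918.
E ≈ 31.98 × 1.892 = 60.50 N/C.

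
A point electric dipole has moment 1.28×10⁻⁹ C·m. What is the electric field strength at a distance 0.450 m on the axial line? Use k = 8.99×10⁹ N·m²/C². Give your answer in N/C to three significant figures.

E ≈ 253 N/C

On the dipole axis E = 2kp/r³.
E = 2·(8.99×10⁹)(1.28×10⁻⁹) / (0.450)³ = 252.6 N/C.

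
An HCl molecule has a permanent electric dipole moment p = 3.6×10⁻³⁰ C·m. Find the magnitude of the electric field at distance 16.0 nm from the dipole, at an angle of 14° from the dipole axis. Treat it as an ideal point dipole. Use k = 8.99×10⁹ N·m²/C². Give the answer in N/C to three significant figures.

E ≈ 1.55×10⁴ N/C

At angle θ the dipole field magnitude is E = (kp/r³)·√(1 + 3cos²θ).
kp/r³ = (8.99×10⁹)(3.60×10⁻³⁰) / (1.60×10⁻⁸)³ = 7901 N/C.
√(1 + 3cos²14°) = √(1 + 3·0.9415) = √3.8244 ≈ 1.9556.
E ≈ 7901 × 1.956 = 1.545×10⁴ N/C.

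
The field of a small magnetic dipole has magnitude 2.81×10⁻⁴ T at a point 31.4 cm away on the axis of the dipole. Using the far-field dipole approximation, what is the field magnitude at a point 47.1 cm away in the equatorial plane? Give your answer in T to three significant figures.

Dipole fields scale as 1/r³ in the far field.
The axial field is twice the equatorial field at the same r, so the geometry factor is 1/2.
B₂ = B₁ · (1/2) · (r₁/r₂)³ = 2.81×10⁻⁴ · 0.5 · (31.4/47.1)³.
(r₁/r₂)³ = (0.6667)³ = 0.2963.
B₂ ≈ 4.163×10⁻⁵ T.

B ≈ 4.16×10⁻⁵ T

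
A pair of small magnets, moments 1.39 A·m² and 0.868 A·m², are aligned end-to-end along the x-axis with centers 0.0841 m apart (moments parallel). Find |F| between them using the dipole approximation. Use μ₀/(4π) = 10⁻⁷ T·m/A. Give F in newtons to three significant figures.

On-axis B of dipole 1: B = (μ₀/4π)·2m₁/r³. Force on dipole 2: F = m₂·dB/dr.
dB/dr = −(μ₀/4π)·6m₁/r⁴, so |F| = (μ₀/4π)·6m₁m₂/r⁴.
F = 6(10⁻⁷)(1.39)(0.868)/(0.0841)⁴ = 0.01447 N.

F ≈ 0.0145 N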